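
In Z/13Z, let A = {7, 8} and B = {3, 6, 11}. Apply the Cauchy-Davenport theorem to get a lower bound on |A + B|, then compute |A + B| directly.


Cauchy-Davenport: |A + B| ≥ min(p, |A| + |B| - 1) for A, B nonempty in Z/pZ.
|A| = 2, |B| = 3, p = 13.
CD lower bound = min(13, 2 + 3 - 1) = min(13, 4) = 4.
Compute A + B mod 13 directly:
a = 7: 7+3=10, 7+6=0, 7+11=5
a = 8: 8+3=11, 8+6=1, 8+11=6
A + B = {0, 1, 5, 6, 10, 11}, so |A + B| = 6.
Verify: 6 ≥ 4? Yes ✓.

CD lower bound = 4, actual |A + B| = 6.


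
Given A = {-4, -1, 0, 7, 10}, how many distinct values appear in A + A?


A + A = {a + a' : a, a' ∈ A}; |A| = 5.
General bounds: 2|A| - 1 ≤ |A + A| ≤ |A|(|A|+1)/2, i.e. 9 ≤ |A + A| ≤ 15.
Lower bound 2|A|-1 is attained iff A is an arithmetic progression.
Enumerate sums a + a' for a ≤ a' (symmetric, so this suffices):
a = -4: -4+-4=-8, -4+-1=-5, -4+0=-4, -4+7=3, -4+10=6
a = -1: -1+-1=-2, -1+0=-1, -1+7=6, -1+10=9
a = 0: 0+0=0, 0+7=7, 0+10=10
a = 7: 7+7=14, 7+10=17
a = 10: 10+10=20
Distinct sums: {-8, -5, -4, -2, -1, 0, 3, 6, 7, 9, 10, 14, 17, 20}
|A + A| = 14

|A + A| = 14


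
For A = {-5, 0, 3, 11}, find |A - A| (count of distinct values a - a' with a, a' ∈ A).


A - A = {a - a' : a, a' ∈ A}; |A| = 4.
Bounds: 2|A|-1 ≤ |A - A| ≤ |A|² - |A| + 1, i.e. 7 ≤ |A - A| ≤ 13.
Note: 0 ∈ A - A always (from a - a). The set is symmetric: if d ∈ A - A then -d ∈ A - A.
Enumerate nonzero differences d = a - a' with a > a' (then include -d):
Positive differences: {3, 5, 8, 11, 16}
Full difference set: {0} ∪ (positive diffs) ∪ (negative diffs).
|A - A| = 1 + 2·5 = 11 (matches direct enumeration: 11).

|A - A| = 11


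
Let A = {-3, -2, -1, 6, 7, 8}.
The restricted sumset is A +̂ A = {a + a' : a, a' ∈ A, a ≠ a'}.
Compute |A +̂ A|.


Restricted sumset: A +̂ A = {a + a' : a ∈ A, a' ∈ A, a ≠ a'}.
Equivalently, take A + A and drop any sum 2a that is achievable ONLY as a + a for a ∈ A (i.e. sums representable only with equal summands).
Enumerate pairs (a, a') with a < a' (symmetric, so each unordered pair gives one sum; this covers all a ≠ a'):
  -3 + -2 = -5
  -3 + -1 = -4
  -3 + 6 = 3
  -3 + 7 = 4
  -3 + 8 = 5
  -2 + -1 = -3
  -2 + 6 = 4
  -2 + 7 = 5
  -2 + 8 = 6
  -1 + 6 = 5
  -1 + 7 = 6
  -1 + 8 = 7
  6 + 7 = 13
  6 + 8 = 14
  7 + 8 = 15
Collected distinct sums: {-5, -4, -3, 3, 4, 5, 6, 7, 13, 14, 15}
|A +̂ A| = 11
(Reference bound: |A +̂ A| ≥ 2|A| - 3 for |A| ≥ 2, with |A| = 6 giving ≥ 9.)

|A +̂ A| = 11


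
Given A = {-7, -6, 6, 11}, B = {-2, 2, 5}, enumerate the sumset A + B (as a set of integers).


A + B = {a + b : a ∈ A, b ∈ B}.
Enumerate all |A|·|B| = 4·3 = 12 pairs (a, b) and collect distinct sums.
a = -7: -7+-2=-9, -7+2=-5, -7+5=-2
a = -6: -6+-2=-8, -6+2=-4, -6+5=-1
a = 6: 6+-2=4, 6+2=8, 6+5=11
a = 11: 11+-2=9, 11+2=13, 11+5=16
Collecting distinct sums: A + B = {-9, -8, -5, -4, -2, -1, 4, 8, 9, 11, 13, 16}
|A + B| = 12

A + B = {-9, -8, -5, -4, -2, -1, 4, 8, 9, 11, 13, 16}


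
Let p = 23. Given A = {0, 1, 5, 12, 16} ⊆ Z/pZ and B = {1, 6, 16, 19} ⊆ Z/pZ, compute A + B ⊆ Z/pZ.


Work in Z/23Z: reduce every sum a + b modulo 23.
Enumerate all 20 pairs:
a = 0: 0+1=1, 0+6=6, 0+16=16, 0+19=19
a = 1: 1+1=2, 1+6=7, 1+16=17, 1+19=20
a = 5: 5+1=6, 5+6=11, 5+16=21, 5+19=1
a = 12: 12+1=13, 12+6=18, 12+16=5, 12+19=8
a = 16: 16+1=17, 16+6=22, 16+16=9, 16+19=12
Distinct residues collected: {1, 2, 5, 6, 7, 8, 9, 11, 12, 13, 16, 17, 18, 19, 20, 21, 22}
|A + B| = 17 (out of 23 total residues).

A + B = {1, 2, 5, 6, 7, 8, 9, 11, 12, 13, 16, 17, 18, 19, 20, 21, 22}


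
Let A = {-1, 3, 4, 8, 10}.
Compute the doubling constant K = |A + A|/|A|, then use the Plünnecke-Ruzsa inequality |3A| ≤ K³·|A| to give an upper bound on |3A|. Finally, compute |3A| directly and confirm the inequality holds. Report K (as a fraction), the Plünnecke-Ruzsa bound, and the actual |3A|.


|A| = 5.
Step 1: Compute A + A by enumerating all 25 pairs.
A + A = {-2, 2, 3, 6, 7, 8, 9, 11, 12, 13, 14, 16, 18, 20}, so |A + A| = 14.
Step 2: Doubling constant K = |A + A|/|A| = 14/5 = 14/5 ≈ 2.8000.
Step 3: Plünnecke-Ruzsa gives |3A| ≤ K³·|A| = (2.8000)³ · 5 ≈ 109.7600.
Step 4: Compute 3A = A + A + A directly by enumerating all triples (a,b,c) ∈ A³; |3A| = 26.
Step 5: Check 26 ≤ 109.7600? Yes ✓.

K = 14/5, Plünnecke-Ruzsa bound K³|A| ≈ 109.7600, |3A| = 26, inequality holds.


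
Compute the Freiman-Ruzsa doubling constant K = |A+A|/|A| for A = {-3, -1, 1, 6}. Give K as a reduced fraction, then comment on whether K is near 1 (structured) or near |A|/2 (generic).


|A| = 4.
Compute A + A by enumerating all 16 pairs.
A + A = {-6, -4, -2, 0, 2, 3, 5, 7, 12}, so |A + A| = 9.
K = |A + A| / |A| = 9/4 (already in lowest terms) ≈ 2.2500.
Reference: AP of size 4 gives K = 7/4 ≈ 1.7500; a fully generic set of size 4 gives K ≈ 2.5000.

|A| = 4, |A + A| = 9, K = 9/4.


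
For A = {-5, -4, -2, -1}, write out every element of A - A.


A - A = {a - a' : a, a' ∈ A}.
Compute a - a' for each ordered pair (a, a'):
a = -5: -5--5=0, -5--4=-1, -5--2=-3, -5--1=-4
a = -4: -4--5=1, -4--4=0, -4--2=-2, -4--1=-3
a = -2: -2--5=3, -2--4=2, -2--2=0, -2--1=-1
a = -1: -1--5=4, -1--4=3, -1--2=1, -1--1=0
Collecting distinct values (and noting 0 appears from a-a):
A - A = {-4, -3, -2, -1, 0, 1, 2, 3, 4}
|A - A| = 9

A - A = {-4, -3, -2, -1, 0, 1, 2, 3, 4}


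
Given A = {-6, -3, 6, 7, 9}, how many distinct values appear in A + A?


A + A = {a + a' : a, a' ∈ A}; |A| = 5.
General bounds: 2|A| - 1 ≤ |A + A| ≤ |A|(|A|+1)/2, i.e. 9 ≤ |A + A| ≤ 15.
Lower bound 2|A|-1 is attained iff A is an arithmetic progression.
Enumerate sums a + a' for a ≤ a' (symmetric, so this suffices):
a = -6: -6+-6=-12, -6+-3=-9, -6+6=0, -6+7=1, -6+9=3
a = -3: -3+-3=-6, -3+6=3, -3+7=4, -3+9=6
a = 6: 6+6=12, 6+7=13, 6+9=15
a = 7: 7+7=14, 7+9=16
a = 9: 9+9=18
Distinct sums: {-12, -9, -6, 0, 1, 3, 4, 6, 12, 13, 14, 15, 16, 18}
|A + A| = 14

|A + A| = 14


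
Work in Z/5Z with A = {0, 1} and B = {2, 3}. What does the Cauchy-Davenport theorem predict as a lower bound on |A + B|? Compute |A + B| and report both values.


Cauchy-Davenport: |A + B| ≥ min(p, |A| + |B| - 1) for A, B nonempty in Z/pZ.
|A| = 2, |B| = 2, p = 5.
CD lower bound = min(5, 2 + 2 - 1) = min(5, 3) = 3.
Compute A + B mod 5 directly:
a = 0: 0+2=2, 0+3=3
a = 1: 1+2=3, 1+3=4
A + B = {2, 3, 4}, so |A + B| = 3.
Verify: 3 ≥ 3? Yes ✓.

CD lower bound = 3, actual |A + B| = 3.


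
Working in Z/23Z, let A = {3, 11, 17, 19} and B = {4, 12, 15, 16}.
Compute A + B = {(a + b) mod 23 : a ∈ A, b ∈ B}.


Work in Z/23Z: reduce every sum a + b modulo 23.
Enumerate all 16 pairs:
a = 3: 3+4=7, 3+12=15, 3+15=18, 3+16=19
a = 11: 11+4=15, 11+12=0, 11+15=3, 11+16=4
a = 17: 17+4=21, 17+12=6, 17+15=9, 17+16=10
a = 19: 19+4=0, 19+12=8, 19+15=11, 19+16=12
Distinct residues collected: {0, 3, 4, 6, 7, 8, 9, 10, 11, 12, 15, 18, 19, 21}
|A + B| = 14 (out of 23 total residues).

A + B = {0, 3, 4, 6, 7, 8, 9, 10, 11, 12, 15, 18, 19, 21}


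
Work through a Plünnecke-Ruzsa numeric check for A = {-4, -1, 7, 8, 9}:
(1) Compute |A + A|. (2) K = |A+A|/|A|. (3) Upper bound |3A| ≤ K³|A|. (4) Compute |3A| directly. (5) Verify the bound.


|A| = 5.
Step 1: Compute A + A by enumerating all 25 pairs.
A + A = {-8, -5, -2, 3, 4, 5, 6, 7, 8, 14, 15, 16, 17, 18}, so |A + A| = 14.
Step 2: Doubling constant K = |A + A|/|A| = 14/5 = 14/5 ≈ 2.8000.
Step 3: Plünnecke-Ruzsa gives |3A| ≤ K³·|A| = (2.8000)³ · 5 ≈ 109.7600.
Step 4: Compute 3A = A + A + A directly by enumerating all triples (a,b,c) ∈ A³; |3A| = 28.
Step 5: Check 28 ≤ 109.7600? Yes ✓.

K = 14/5, Plünnecke-Ruzsa bound K³|A| ≈ 109.7600, |3A| = 28, inequality holds.


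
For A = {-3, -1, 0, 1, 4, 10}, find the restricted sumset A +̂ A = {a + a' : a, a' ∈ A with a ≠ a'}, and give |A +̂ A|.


Restricted sumset: A +̂ A = {a + a' : a ∈ A, a' ∈ A, a ≠ a'}.
Equivalently, take A + A and drop any sum 2a that is achievable ONLY as a + a for a ∈ A (i.e. sums representable only with equal summands).
Enumerate pairs (a, a') with a < a' (symmetric, so each unordered pair gives one sum; this covers all a ≠ a'):
  -3 + -1 = -4
  -3 + 0 = -3
  -3 + 1 = -2
  -3 + 4 = 1
  -3 + 10 = 7
  -1 + 0 = -1
  -1 + 1 = 0
  -1 + 4 = 3
  -1 + 10 = 9
  0 + 1 = 1
  0 + 4 = 4
  0 + 10 = 10
  1 + 4 = 5
  1 + 10 = 11
  4 + 10 = 14
Collected distinct sums: {-4, -3, -2, -1, 0, 1, 3, 4, 5, 7, 9, 10, 11, 14}
|A +̂ A| = 14
(Reference bound: |A +̂ A| ≥ 2|A| - 3 for |A| ≥ 2, with |A| = 6 giving ≥ 9.)

|A +̂ A| = 14


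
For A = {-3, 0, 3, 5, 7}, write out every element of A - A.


A - A = {a - a' : a, a' ∈ A}.
Compute a - a' for each ordered pair (a, a'):
a = -3: -3--3=0, -3-0=-3, -3-3=-6, -3-5=-8, -3-7=-10
a = 0: 0--3=3, 0-0=0, 0-3=-3, 0-5=-5, 0-7=-7
a = 3: 3--3=6, 3-0=3, 3-3=0, 3-5=-2, 3-7=-4
a = 5: 5--3=8, 5-0=5, 5-3=2, 5-5=0, 5-7=-2
a = 7: 7--3=10, 7-0=7, 7-3=4, 7-5=2, 7-7=0
Collecting distinct values (and noting 0 appears from a-a):
A - A = {-10, -8, -7, -6, -5, -4, -3, -2, 0, 2, 3, 4, 5, 6, 7, 8, 10}
|A - A| = 17

A - A = {-10, -8, -7, -6, -5, -4, -3, -2, 0, 2, 3, 4, 5, 6, 7, 8, 10}


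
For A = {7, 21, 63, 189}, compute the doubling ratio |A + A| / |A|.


|A| = 4.
Compute A + A by enumerating all 16 pairs.
A + A = {14, 28, 42, 70, 84, 126, 196, 210, 252, 378}, so |A + A| = 10.
K = |A + A| / |A| = 10/4 = 5/2 ≈ 2.5000.
Reference: AP of size 4 gives K = 7/4 ≈ 1.7500; a fully generic set of size 4 gives K ≈ 2.5000.

|A| = 4, |A + A| = 10, K = 10/4 = 5/2.


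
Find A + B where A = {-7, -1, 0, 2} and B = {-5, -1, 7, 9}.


A + B = {a + b : a ∈ A, b ∈ B}.
Enumerate all |A|·|B| = 4·4 = 16 pairs (a, b) and collect distinct sums.
a = -7: -7+-5=-12, -7+-1=-8, -7+7=0, -7+9=2
a = -1: -1+-5=-6, -1+-1=-2, -1+7=6, -1+9=8
a = 0: 0+-5=-5, 0+-1=-1, 0+7=7, 0+9=9
a = 2: 2+-5=-3, 2+-1=1, 2+7=9, 2+9=11
Collecting distinct sums: A + B = {-12, -8, -6, -5, -3, -2, -1, 0, 1, 2, 6, 7, 8, 9, 11}
|A + B| = 15

A + B = {-12, -8, -6, -5, -3, -2, -1, 0, 1, 2, 6, 7, 8, 9, 11}


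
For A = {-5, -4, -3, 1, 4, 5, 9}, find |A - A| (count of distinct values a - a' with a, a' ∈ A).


A - A = {a - a' : a, a' ∈ A}; |A| = 7.
Bounds: 2|A|-1 ≤ |A - A| ≤ |A|² - |A| + 1, i.e. 13 ≤ |A - A| ≤ 43.
Note: 0 ∈ A - A always (from a - a). The set is symmetric: if d ∈ A - A then -d ∈ A - A.
Enumerate nonzero differences d = a - a' with a > a' (then include -d):
Positive differences: {1, 2, 3, 4, 5, 6, 7, 8, 9, 10, 12, 13, 14}
Full difference set: {0} ∪ (positive diffs) ∪ (negative diffs).
|A - A| = 1 + 2·13 = 27 (matches direct enumeration: 27).

|A - A| = 27


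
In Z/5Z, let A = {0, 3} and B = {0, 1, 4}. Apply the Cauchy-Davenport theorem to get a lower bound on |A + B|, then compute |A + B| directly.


Cauchy-Davenport: |A + B| ≥ min(p, |A| + |B| - 1) for A, B nonempty in Z/pZ.
|A| = 2, |B| = 3, p = 5.
CD lower bound = min(5, 2 + 3 - 1) = min(5, 4) = 4.
Compute A + B mod 5 directly:
a = 0: 0+0=0, 0+1=1, 0+4=4
a = 3: 3+0=3, 3+1=4, 3+4=2
A + B = {0, 1, 2, 3, 4}, so |A + B| = 5.
Verify: 5 ≥ 4? Yes ✓.

CD lower bound = 4, actual |A + B| = 5.


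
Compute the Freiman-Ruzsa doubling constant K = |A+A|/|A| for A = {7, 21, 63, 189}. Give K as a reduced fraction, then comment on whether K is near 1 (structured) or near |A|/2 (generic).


|A| = 4.
Compute A + A by enumerating all 16 pairs.
A + A = {14, 28, 42, 70, 84, 126, 196, 210, 252, 378}, so |A + A| = 10.
K = |A + A| / |A| = 10/4 = 5/2 ≈ 2.5000.
Reference: AP of size 4 gives K = 7/4 ≈ 1.7500; a fully generic set of size 4 gives K ≈ 2.5000.

|A| = 4, |A + A| = 10, K = 10/4 = 5/2.


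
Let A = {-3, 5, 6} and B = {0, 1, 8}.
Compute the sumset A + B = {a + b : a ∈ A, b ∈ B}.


A + B = {a + b : a ∈ A, b ∈ B}.
Enumerate all |A|·|B| = 3·3 = 9 pairs (a, b) and collect distinct sums.
a = -3: -3+0=-3, -3+1=-2, -3+8=5
a = 5: 5+0=5, 5+1=6, 5+8=13
a = 6: 6+0=6, 6+1=7, 6+8=14
Collecting distinct sums: A + B = {-3, -2, 5, 6, 7, 13, 14}
|A + B| = 7

A + B = {-3, -2, 5, 6, 7, 13, 14}


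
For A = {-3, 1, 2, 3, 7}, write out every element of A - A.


A - A = {a - a' : a, a' ∈ A}.
Compute a - a' for each ordered pair (a, a'):
a = -3: -3--3=0, -3-1=-4, -3-2=-5, -3-3=-6, -3-7=-10
a = 1: 1--3=4, 1-1=0, 1-2=-1, 1-3=-2, 1-7=-6
a = 2: 2--3=5, 2-1=1, 2-2=0, 2-3=-1, 2-7=-5
a = 3: 3--3=6, 3-1=2, 3-2=1, 3-3=0, 3-7=-4
a = 7: 7--3=10, 7-1=6, 7-2=5, 7-3=4, 7-7=0
Collecting distinct values (and noting 0 appears from a-a):
A - A = {-10, -6, -5, -4, -2, -1, 0, 1, 2, 4, 5, 6, 10}
|A - A| = 13

A - A = {-10, -6, -5, -4, -2, -1, 0, 1, 2, 4, 5, 6, 10}


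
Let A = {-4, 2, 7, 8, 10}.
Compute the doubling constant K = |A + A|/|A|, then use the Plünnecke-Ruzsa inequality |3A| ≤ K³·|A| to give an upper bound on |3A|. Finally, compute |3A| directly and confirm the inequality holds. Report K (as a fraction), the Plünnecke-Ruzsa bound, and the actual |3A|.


|A| = 5.
Step 1: Compute A + A by enumerating all 25 pairs.
A + A = {-8, -2, 3, 4, 6, 9, 10, 12, 14, 15, 16, 17, 18, 20}, so |A + A| = 14.
Step 2: Doubling constant K = |A + A|/|A| = 14/5 = 14/5 ≈ 2.8000.
Step 3: Plünnecke-Ruzsa gives |3A| ≤ K³·|A| = (2.8000)³ · 5 ≈ 109.7600.
Step 4: Compute 3A = A + A + A directly by enumerating all triples (a,b,c) ∈ A³; |3A| = 27.
Step 5: Check 27 ≤ 109.7600? Yes ✓.

K = 14/5, Plünnecke-Ruzsa bound K³|A| ≈ 109.7600, |3A| = 27, inequality holds.


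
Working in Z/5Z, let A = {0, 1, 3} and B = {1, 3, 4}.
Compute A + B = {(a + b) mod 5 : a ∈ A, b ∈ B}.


Work in Z/5Z: reduce every sum a + b modulo 5.
Enumerate all 9 pairs:
a = 0: 0+1=1, 0+3=3, 0+4=4
a = 1: 1+1=2, 1+3=4, 1+4=0
a = 3: 3+1=4, 3+3=1, 3+4=2
Distinct residues collected: {0, 1, 2, 3, 4}
|A + B| = 5 (out of 5 total residues).

A + B = {0, 1, 2, 3, 4}


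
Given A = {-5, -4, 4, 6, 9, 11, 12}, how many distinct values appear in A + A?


A + A = {a + a' : a, a' ∈ A}; |A| = 7.
General bounds: 2|A| - 1 ≤ |A + A| ≤ |A|(|A|+1)/2, i.e. 13 ≤ |A + A| ≤ 28.
Lower bound 2|A|-1 is attained iff A is an arithmetic progression.
Enumerate sums a + a' for a ≤ a' (symmetric, so this suffices):
a = -5: -5+-5=-10, -5+-4=-9, -5+4=-1, -5+6=1, -5+9=4, -5+11=6, -5+12=7
a = -4: -4+-4=-8, -4+4=0, -4+6=2, -4+9=5, -4+11=7, -4+12=8
a = 4: 4+4=8, 4+6=10, 4+9=13, 4+11=15, 4+12=16
a = 6: 6+6=12, 6+9=15, 6+11=17, 6+12=18
a = 9: 9+9=18, 9+11=20, 9+12=21
a = 11: 11+11=22, 11+12=23
a = 12: 12+12=24
Distinct sums: {-10, -9, -8, -1, 0, 1, 2, 4, 5, 6, 7, 8, 10, 12, 13, 15, 16, 17, 18, 20, 21, 22, 23, 24}
|A + A| = 24

|A + A| = 24


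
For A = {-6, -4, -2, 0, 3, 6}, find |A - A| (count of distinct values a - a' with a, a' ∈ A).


A - A = {a - a' : a, a' ∈ A}; |A| = 6.
Bounds: 2|A|-1 ≤ |A - A| ≤ |A|² - |A| + 1, i.e. 11 ≤ |A - A| ≤ 31.
Note: 0 ∈ A - A always (from a - a). The set is symmetric: if d ∈ A - A then -d ∈ A - A.
Enumerate nonzero differences d = a - a' with a > a' (then include -d):
Positive differences: {2, 3, 4, 5, 6, 7, 8, 9, 10, 12}
Full difference set: {0} ∪ (positive diffs) ∪ (negative diffs).
|A - A| = 1 + 2·10 = 21 (matches direct enumeration: 21).

|A - A| = 21


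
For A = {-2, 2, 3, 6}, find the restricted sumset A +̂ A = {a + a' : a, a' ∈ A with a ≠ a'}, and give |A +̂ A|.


Restricted sumset: A +̂ A = {a + a' : a ∈ A, a' ∈ A, a ≠ a'}.
Equivalently, take A + A and drop any sum 2a that is achievable ONLY as a + a for a ∈ A (i.e. sums representable only with equal summands).
Enumerate pairs (a, a') with a < a' (symmetric, so each unordered pair gives one sum; this covers all a ≠ a'):
  -2 + 2 = 0
  -2 + 3 = 1
  -2 + 6 = 4
  2 + 3 = 5
  2 + 6 = 8
  3 + 6 = 9
Collected distinct sums: {0, 1, 4, 5, 8, 9}
|A +̂ A| = 6
(Reference bound: |A +̂ A| ≥ 2|A| - 3 for |A| ≥ 2, with |A| = 4 giving ≥ 5.)

|A +̂ A| = 6


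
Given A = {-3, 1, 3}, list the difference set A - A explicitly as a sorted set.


A - A = {a - a' : a, a' ∈ A}.
Compute a - a' for each ordered pair (a, a'):
a = -3: -3--3=0, -3-1=-4, -3-3=-6
a = 1: 1--3=4, 1-1=0, 1-3=-2
a = 3: 3--3=6, 3-1=2, 3-3=0
Collecting distinct values (and noting 0 appears from a-a):
A - A = {-6, -4, -2, 0, 2, 4, 6}
|A - A| = 7

A - A = {-6, -4, -2, 0, 2, 4, 6}


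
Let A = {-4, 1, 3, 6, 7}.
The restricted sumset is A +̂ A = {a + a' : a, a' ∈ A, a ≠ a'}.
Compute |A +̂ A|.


Restricted sumset: A +̂ A = {a + a' : a ∈ A, a' ∈ A, a ≠ a'}.
Equivalently, take A + A and drop any sum 2a that is achievable ONLY as a + a for a ∈ A (i.e. sums representable only with equal summands).
Enumerate pairs (a, a') with a < a' (symmetric, so each unordered pair gives one sum; this covers all a ≠ a'):
  -4 + 1 = -3
  -4 + 3 = -1
  -4 + 6 = 2
  -4 + 7 = 3
  1 + 3 = 4
  1 + 6 = 7
  1 + 7 = 8
  3 + 6 = 9
  3 + 7 = 10
  6 + 7 = 13
Collected distinct sums: {-3, -1, 2, 3, 4, 7, 8, 9, 10, 13}
|A +̂ A| = 10
(Reference bound: |A +̂ A| ≥ 2|A| - 3 for |A| ≥ 2, with |A| = 5 giving ≥ 7.)

|A +̂ A| = 10


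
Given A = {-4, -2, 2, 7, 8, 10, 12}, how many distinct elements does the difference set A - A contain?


A - A = {a - a' : a, a' ∈ A}; |A| = 7.
Bounds: 2|A|-1 ≤ |A - A| ≤ |A|² - |A| + 1, i.e. 13 ≤ |A - A| ≤ 43.
Note: 0 ∈ A - A always (from a - a). The set is symmetric: if d ∈ A - A then -d ∈ A - A.
Enumerate nonzero differences d = a - a' with a > a' (then include -d):
Positive differences: {1, 2, 3, 4, 5, 6, 8, 9, 10, 11, 12, 14, 16}
Full difference set: {0} ∪ (positive diffs) ∪ (negative diffs).
|A - A| = 1 + 2·13 = 27 (matches direct enumeration: 27).

|A - A| = 27


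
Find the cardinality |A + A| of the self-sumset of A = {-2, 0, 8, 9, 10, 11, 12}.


A + A = {a + a' : a, a' ∈ A}; |A| = 7.
General bounds: 2|A| - 1 ≤ |A + A| ≤ |A|(|A|+1)/2, i.e. 13 ≤ |A + A| ≤ 28.
Lower bound 2|A|-1 is attained iff A is an arithmetic progression.
Enumerate sums a + a' for a ≤ a' (symmetric, so this suffices):
a = -2: -2+-2=-4, -2+0=-2, -2+8=6, -2+9=7, -2+10=8, -2+11=9, -2+12=10
a = 0: 0+0=0, 0+8=8, 0+9=9, 0+10=10, 0+11=11, 0+12=12
a = 8: 8+8=16, 8+9=17, 8+10=18, 8+11=19, 8+12=20
a = 9: 9+9=18, 9+10=19, 9+11=20, 9+12=21
a = 10: 10+10=20, 10+11=21, 10+12=22
a = 11: 11+11=22, 11+12=23
a = 12: 12+12=24
Distinct sums: {-4, -2, 0, 6, 7, 8, 9, 10, 11, 12, 16, 17, 18, 19, 20, 21, 22, 23, 24}
|A + A| = 19

|A + A| = 19


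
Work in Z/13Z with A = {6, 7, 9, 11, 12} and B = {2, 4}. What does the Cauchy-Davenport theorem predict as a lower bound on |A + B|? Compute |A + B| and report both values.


Cauchy-Davenport: |A + B| ≥ min(p, |A| + |B| - 1) for A, B nonempty in Z/pZ.
|A| = 5, |B| = 2, p = 13.
CD lower bound = min(13, 5 + 2 - 1) = min(13, 6) = 6.
Compute A + B mod 13 directly:
a = 6: 6+2=8, 6+4=10
a = 7: 7+2=9, 7+4=11
a = 9: 9+2=11, 9+4=0
a = 11: 11+2=0, 11+4=2
a = 12: 12+2=1, 12+4=3
A + B = {0, 1, 2, 3, 8, 9, 10, 11}, so |A + B| = 8.
Verify: 8 ≥ 6? Yes ✓.

CD lower bound = 6, actual |A + B| = 8.


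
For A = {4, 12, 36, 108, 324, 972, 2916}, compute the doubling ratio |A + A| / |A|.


|A| = 7.
Compute A + A by enumerating all 49 pairs.
A + A = {8, 16, 24, 40, 48, 72, 112, 120, 144, 216, 328, 336, 360, 432, 648, 976, 984, 1008, 1080, 1296, 1944, 2920, 2928, 2952, 3024, 3240, 3888, 5832}, so |A + A| = 28.
K = |A + A| / |A| = 28/7 = 4/1 ≈ 4.0000.
Reference: AP of size 7 gives K = 13/7 ≈ 1.8571; a fully generic set of size 7 gives K ≈ 4.0000.

|A| = 7, |A + A| = 28, K = 28/7 = 4/1.


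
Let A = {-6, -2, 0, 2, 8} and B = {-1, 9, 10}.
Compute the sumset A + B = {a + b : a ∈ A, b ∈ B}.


A + B = {a + b : a ∈ A, b ∈ B}.
Enumerate all |A|·|B| = 5·3 = 15 pairs (a, b) and collect distinct sums.
a = -6: -6+-1=-7, -6+9=3, -6+10=4
a = -2: -2+-1=-3, -2+9=7, -2+10=8
a = 0: 0+-1=-1, 0+9=9, 0+10=10
a = 2: 2+-1=1, 2+9=11, 2+10=12
a = 8: 8+-1=7, 8+9=17, 8+10=18
Collecting distinct sums: A + B = {-7, -3, -1, 1, 3, 4, 7, 8, 9, 10, 11, 12, 17, 18}
|A + B| = 14

A + B = {-7, -3, -1, 1, 3, 4, 7, 8, 9, 10, 11, 12, 17, 18}


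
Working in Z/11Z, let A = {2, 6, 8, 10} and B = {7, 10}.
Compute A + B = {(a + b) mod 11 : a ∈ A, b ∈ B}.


Work in Z/11Z: reduce every sum a + b modulo 11.
Enumerate all 8 pairs:
a = 2: 2+7=9, 2+10=1
a = 6: 6+7=2, 6+10=5
a = 8: 8+7=4, 8+10=7
a = 10: 10+7=6, 10+10=9
Distinct residues collected: {1, 2, 4, 5, 6, 7, 9}
|A + B| = 7 (out of 11 total residues).

A + B = {1, 2, 4, 5, 6, 7, 9}


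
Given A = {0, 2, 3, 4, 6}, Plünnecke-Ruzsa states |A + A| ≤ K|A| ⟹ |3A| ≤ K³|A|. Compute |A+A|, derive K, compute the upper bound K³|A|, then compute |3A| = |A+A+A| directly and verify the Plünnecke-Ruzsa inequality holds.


|A| = 5.
Step 1: Compute A + A by enumerating all 25 pairs.
A + A = {0, 2, 3, 4, 5, 6, 7, 8, 9, 10, 12}, so |A + A| = 11.
Step 2: Doubling constant K = |A + A|/|A| = 11/5 = 11/5 ≈ 2.2000.
Step 3: Plünnecke-Ruzsa gives |3A| ≤ K³·|A| = (2.2000)³ · 5 ≈ 53.2400.
Step 4: Compute 3A = A + A + A directly by enumerating all triples (a,b,c) ∈ A³; |3A| = 17.
Step 5: Check 17 ≤ 53.2400? Yes ✓.

K = 11/5, Plünnecke-Ruzsa bound K³|A| ≈ 53.2400, |3A| = 17, inequality holds.


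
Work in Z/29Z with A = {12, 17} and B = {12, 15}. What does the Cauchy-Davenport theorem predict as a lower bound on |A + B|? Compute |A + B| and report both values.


Cauchy-Davenport: |A + B| ≥ min(p, |A| + |B| - 1) for A, B nonempty in Z/pZ.
|A| = 2, |B| = 2, p = 29.
CD lower bound = min(29, 2 + 2 - 1) = min(29, 3) = 3.
Compute A + B mod 29 directly:
a = 12: 12+12=24, 12+15=27
a = 17: 17+12=0, 17+15=3
A + B = {0, 3, 24, 27}, so |A + B| = 4.
Verify: 4 ≥ 3? Yes ✓.

CD lower bound = 3, actual |A + B| = 4.


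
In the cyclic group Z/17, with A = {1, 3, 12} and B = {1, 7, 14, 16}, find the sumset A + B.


Work in Z/17Z: reduce every sum a + b modulo 17.
Enumerate all 12 pairs:
a = 1: 1+1=2, 1+7=8, 1+14=15, 1+16=0
a = 3: 3+1=4, 3+7=10, 3+14=0, 3+16=2
a = 12: 12+1=13, 12+7=2, 12+14=9, 12+16=11
Distinct residues collected: {0, 2, 4, 8, 9, 10, 11, 13, 15}
|A + B| = 9 (out of 17 total residues).

A + B = {0, 2, 4, 8, 9, 10, 11, 13, 15}


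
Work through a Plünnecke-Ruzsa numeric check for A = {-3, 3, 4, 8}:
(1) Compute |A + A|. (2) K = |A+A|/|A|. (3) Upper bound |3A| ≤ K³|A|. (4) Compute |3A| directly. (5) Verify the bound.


|A| = 4.
Step 1: Compute A + A by enumerating all 16 pairs.
A + A = {-6, 0, 1, 5, 6, 7, 8, 11, 12, 16}, so |A + A| = 10.
Step 2: Doubling constant K = |A + A|/|A| = 10/4 = 10/4 ≈ 2.5000.
Step 3: Plünnecke-Ruzsa gives |3A| ≤ K³·|A| = (2.5000)³ · 4 ≈ 62.5000.
Step 4: Compute 3A = A + A + A directly by enumerating all triples (a,b,c) ∈ A³; |3A| = 19.
Step 5: Check 19 ≤ 62.5000? Yes ✓.

K = 10/4, Plünnecke-Ruzsa bound K³|A| ≈ 62.5000, |3A| = 19, inequality holds.


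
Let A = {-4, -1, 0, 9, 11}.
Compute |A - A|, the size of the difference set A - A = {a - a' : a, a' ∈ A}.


A - A = {a - a' : a, a' ∈ A}; |A| = 5.
Bounds: 2|A|-1 ≤ |A - A| ≤ |A|² - |A| + 1, i.e. 9 ≤ |A - A| ≤ 21.
Note: 0 ∈ A - A always (from a - a). The set is symmetric: if d ∈ A - A then -d ∈ A - A.
Enumerate nonzero differences d = a - a' with a > a' (then include -d):
Positive differences: {1, 2, 3, 4, 9, 10, 11, 12, 13, 15}
Full difference set: {0} ∪ (positive diffs) ∪ (negative diffs).
|A - A| = 1 + 2·10 = 21 (matches direct enumeration: 21).

|A - A| = 21


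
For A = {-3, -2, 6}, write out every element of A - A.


A - A = {a - a' : a, a' ∈ A}.
Compute a - a' for each ordered pair (a, a'):
a = -3: -3--3=0, -3--2=-1, -3-6=-9
a = -2: -2--3=1, -2--2=0, -2-6=-8
a = 6: 6--3=9, 6--2=8, 6-6=0
Collecting distinct values (and noting 0 appears from a-a):
A - A = {-9, -8, -1, 0, 1, 8, 9}
|A - A| = 7

A - A = {-9, -8, -1, 0, 1, 8, 9}


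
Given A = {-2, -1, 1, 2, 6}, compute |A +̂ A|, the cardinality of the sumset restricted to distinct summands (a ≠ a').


Restricted sumset: A +̂ A = {a + a' : a ∈ A, a' ∈ A, a ≠ a'}.
Equivalently, take A + A and drop any sum 2a that is achievable ONLY as a + a for a ∈ A (i.e. sums representable only with equal summands).
Enumerate pairs (a, a') with a < a' (symmetric, so each unordered pair gives one sum; this covers all a ≠ a'):
  -2 + -1 = -3
  -2 + 1 = -1
  -2 + 2 = 0
  -2 + 6 = 4
  -1 + 1 = 0
  -1 + 2 = 1
  -1 + 6 = 5
  1 + 2 = 3
  1 + 6 = 7
  2 + 6 = 8
Collected distinct sums: {-3, -1, 0, 1, 3, 4, 5, 7, 8}
|A +̂ A| = 9
(Reference bound: |A +̂ A| ≥ 2|A| - 3 for |A| ≥ 2, with |A| = 5 giving ≥ 7.)

|A +̂ A| = 9


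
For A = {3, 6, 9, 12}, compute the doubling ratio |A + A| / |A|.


|A| = 4.
Compute A + A by enumerating all 16 pairs.
A + A = {6, 9, 12, 15, 18, 21, 24}, so |A + A| = 7.
K = |A + A| / |A| = 7/4 (already in lowest terms) ≈ 1.7500.
Reference: AP of size 4 gives K = 7/4 ≈ 1.7500; a fully generic set of size 4 gives K ≈ 2.5000.

|A| = 4, |A + A| = 7, K = 7/4.


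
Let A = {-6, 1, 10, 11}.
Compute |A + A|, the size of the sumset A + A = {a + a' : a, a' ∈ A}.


A + A = {a + a' : a, a' ∈ A}; |A| = 4.
General bounds: 2|A| - 1 ≤ |A + A| ≤ |A|(|A|+1)/2, i.e. 7 ≤ |A + A| ≤ 10.
Lower bound 2|A|-1 is attained iff A is an arithmetic progression.
Enumerate sums a + a' for a ≤ a' (symmetric, so this suffices):
a = -6: -6+-6=-12, -6+1=-5, -6+10=4, -6+11=5
a = 1: 1+1=2, 1+10=11, 1+11=12
a = 10: 10+10=20, 10+11=21
a = 11: 11+11=22
Distinct sums: {-12, -5, 2, 4, 5, 11, 12, 20, 21, 22}
|A + A| = 10

|A + A| = 10


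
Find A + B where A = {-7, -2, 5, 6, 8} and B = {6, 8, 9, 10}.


A + B = {a + b : a ∈ A, b ∈ B}.
Enumerate all |A|·|B| = 5·4 = 20 pairs (a, b) and collect distinct sums.
a = -7: -7+6=-1, -7+8=1, -7+9=2, -7+10=3
a = -2: -2+6=4, -2+8=6, -2+9=7, -2+10=8
a = 5: 5+6=11, 5+8=13, 5+9=14, 5+10=15
a = 6: 6+6=12, 6+8=14, 6+9=15, 6+10=16
a = 8: 8+6=14, 8+8=16, 8+9=17, 8+10=18
Collecting distinct sums: A + B = {-1, 1, 2, 3, 4, 6, 7, 8, 11, 12, 13, 14, 15, 16, 17, 18}
|A + B| = 16

A + B = {-1, 1, 2, 3, 4, 6, 7, 8, 11, 12, 13, 14, 15, 16, 17, 18}


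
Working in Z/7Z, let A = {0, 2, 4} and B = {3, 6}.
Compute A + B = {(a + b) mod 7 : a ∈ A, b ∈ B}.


Work in Z/7Z: reduce every sum a + b modulo 7.
Enumerate all 6 pairs:
a = 0: 0+3=3, 0+6=6
a = 2: 2+3=5, 2+6=1
a = 4: 4+3=0, 4+6=3
Distinct residues collected: {0, 1, 3, 5, 6}
|A + B| = 5 (out of 7 total residues).

A + B = {0, 1, 3, 5, 6}


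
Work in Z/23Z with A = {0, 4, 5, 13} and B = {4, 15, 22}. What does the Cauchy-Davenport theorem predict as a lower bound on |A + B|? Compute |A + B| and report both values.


Cauchy-Davenport: |A + B| ≥ min(p, |A| + |B| - 1) for A, B nonempty in Z/pZ.
|A| = 4, |B| = 3, p = 23.
CD lower bound = min(23, 4 + 3 - 1) = min(23, 6) = 6.
Compute A + B mod 23 directly:
a = 0: 0+4=4, 0+15=15, 0+22=22
a = 4: 4+4=8, 4+15=19, 4+22=3
a = 5: 5+4=9, 5+15=20, 5+22=4
a = 13: 13+4=17, 13+15=5, 13+22=12
A + B = {3, 4, 5, 8, 9, 12, 15, 17, 19, 20, 22}, so |A + B| = 11.
Verify: 11 ≥ 6? Yes ✓.

CD lower bound = 6, actual |A + B| = 11.


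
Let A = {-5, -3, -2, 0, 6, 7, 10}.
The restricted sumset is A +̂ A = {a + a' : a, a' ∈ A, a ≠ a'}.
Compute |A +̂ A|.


Restricted sumset: A +̂ A = {a + a' : a ∈ A, a' ∈ A, a ≠ a'}.
Equivalently, take A + A and drop any sum 2a that is achievable ONLY as a + a for a ∈ A (i.e. sums representable only with equal summands).
Enumerate pairs (a, a') with a < a' (symmetric, so each unordered pair gives one sum; this covers all a ≠ a'):
  -5 + -3 = -8
  -5 + -2 = -7
  -5 + 0 = -5
  -5 + 6 = 1
  -5 + 7 = 2
  -5 + 10 = 5
  -3 + -2 = -5
  -3 + 0 = -3
  -3 + 6 = 3
  -3 + 7 = 4
  -3 + 10 = 7
  -2 + 0 = -2
  -2 + 6 = 4
  -2 + 7 = 5
  -2 + 10 = 8
  0 + 6 = 6
  0 + 7 = 7
  0 + 10 = 10
  6 + 7 = 13
  6 + 10 = 16
  7 + 10 = 17
Collected distinct sums: {-8, -7, -5, -3, -2, 1, 2, 3, 4, 5, 6, 7, 8, 10, 13, 16, 17}
|A +̂ A| = 17
(Reference bound: |A +̂ A| ≥ 2|A| - 3 for |A| ≥ 2, with |A| = 7 giving ≥ 11.)

|A +̂ A| = 17


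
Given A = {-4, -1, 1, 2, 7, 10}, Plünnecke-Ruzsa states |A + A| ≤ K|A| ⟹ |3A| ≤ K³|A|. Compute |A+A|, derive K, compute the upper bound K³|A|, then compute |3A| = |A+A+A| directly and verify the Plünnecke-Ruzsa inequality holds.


|A| = 6.
Step 1: Compute A + A by enumerating all 36 pairs.
A + A = {-8, -5, -3, -2, 0, 1, 2, 3, 4, 6, 8, 9, 11, 12, 14, 17, 20}, so |A + A| = 17.
Step 2: Doubling constant K = |A + A|/|A| = 17/6 = 17/6 ≈ 2.8333.
Step 3: Plünnecke-Ruzsa gives |3A| ≤ K³·|A| = (2.8333)³ · 6 ≈ 136.4722.
Step 4: Compute 3A = A + A + A directly by enumerating all triples (a,b,c) ∈ A³; |3A| = 32.
Step 5: Check 32 ≤ 136.4722? Yes ✓.

K = 17/6, Plünnecke-Ruzsa bound K³|A| ≈ 136.4722, |3A| = 32, inequality holds.


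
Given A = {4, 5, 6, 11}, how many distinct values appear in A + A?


A + A = {a + a' : a, a' ∈ A}; |A| = 4.
General bounds: 2|A| - 1 ≤ |A + A| ≤ |A|(|A|+1)/2, i.e. 7 ≤ |A + A| ≤ 10.
Lower bound 2|A|-1 is attained iff A is an arithmetic progression.
Enumerate sums a + a' for a ≤ a' (symmetric, so this suffices):
a = 4: 4+4=8, 4+5=9, 4+6=10, 4+11=15
a = 5: 5+5=10, 5+6=11, 5+11=16
a = 6: 6+6=12, 6+11=17
a = 11: 11+11=22
Distinct sums: {8, 9, 10, 11, 12, 15, 16, 17, 22}
|A + A| = 9

|A + A| = 9


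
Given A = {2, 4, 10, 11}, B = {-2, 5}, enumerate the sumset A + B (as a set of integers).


A + B = {a + b : a ∈ A, b ∈ B}.
Enumerate all |A|·|B| = 4·2 = 8 pairs (a, b) and collect distinct sums.
a = 2: 2+-2=0, 2+5=7
a = 4: 4+-2=2, 4+5=9
a = 10: 10+-2=8, 10+5=15
a = 11: 11+-2=9, 11+5=16
Collecting distinct sums: A + B = {0, 2, 7, 8, 9, 15, 16}
|A + B| = 7

A + B = {0, 2, 7, 8, 9, 15, 16}


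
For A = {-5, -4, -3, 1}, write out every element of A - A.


A - A = {a - a' : a, a' ∈ A}.
Compute a - a' for each ordered pair (a, a'):
a = -5: -5--5=0, -5--4=-1, -5--3=-2, -5-1=-6
a = -4: -4--5=1, -4--4=0, -4--3=-1, -4-1=-5
a = -3: -3--5=2, -3--4=1, -3--3=0, -3-1=-4
a = 1: 1--5=6, 1--4=5, 1--3=4, 1-1=0
Collecting distinct values (and noting 0 appears from a-a):
A - A = {-6, -5, -4, -2, -1, 0, 1, 2, 4, 5, 6}
|A - A| = 11

A - A = {-6, -5, -4, -2, -1, 0, 1, 2, 4, 5, 6}


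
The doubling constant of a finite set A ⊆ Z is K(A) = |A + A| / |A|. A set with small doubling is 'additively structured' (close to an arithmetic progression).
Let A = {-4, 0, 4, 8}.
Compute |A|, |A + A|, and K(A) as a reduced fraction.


|A| = 4.
Compute A + A by enumerating all 16 pairs.
A + A = {-8, -4, 0, 4, 8, 12, 16}, so |A + A| = 7.
K = |A + A| / |A| = 7/4 (already in lowest terms) ≈ 1.7500.
Reference: AP of size 4 gives K = 7/4 ≈ 1.7500; a fully generic set of size 4 gives K ≈ 2.5000.

|A| = 4, |A + A| = 7, K = 7/4.


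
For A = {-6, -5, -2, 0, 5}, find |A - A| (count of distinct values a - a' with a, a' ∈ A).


A - A = {a - a' : a, a' ∈ A}; |A| = 5.
Bounds: 2|A|-1 ≤ |A - A| ≤ |A|² - |A| + 1, i.e. 9 ≤ |A - A| ≤ 21.
Note: 0 ∈ A - A always (from a - a). The set is symmetric: if d ∈ A - A then -d ∈ A - A.
Enumerate nonzero differences d = a - a' with a > a' (then include -d):
Positive differences: {1, 2, 3, 4, 5, 6, 7, 10, 11}
Full difference set: {0} ∪ (positive diffs) ∪ (negative diffs).
|A - A| = 1 + 2·9 = 19 (matches direct enumeration: 19).

|A - A| = 19


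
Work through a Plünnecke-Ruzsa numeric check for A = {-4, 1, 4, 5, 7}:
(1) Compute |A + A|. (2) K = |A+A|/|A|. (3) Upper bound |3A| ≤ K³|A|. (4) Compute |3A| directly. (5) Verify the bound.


|A| = 5.
Step 1: Compute A + A by enumerating all 25 pairs.
A + A = {-8, -3, 0, 1, 2, 3, 5, 6, 8, 9, 10, 11, 12, 14}, so |A + A| = 14.
Step 2: Doubling constant K = |A + A|/|A| = 14/5 = 14/5 ≈ 2.8000.
Step 3: Plünnecke-Ruzsa gives |3A| ≤ K³·|A| = (2.8000)³ · 5 ≈ 109.7600.
Step 4: Compute 3A = A + A + A directly by enumerating all triples (a,b,c) ∈ A³; |3A| = 26.
Step 5: Check 26 ≤ 109.7600? Yes ✓.

K = 14/5, Plünnecke-Ruzsa bound K³|A| ≈ 109.7600, |3A| = 26, inequality holds.


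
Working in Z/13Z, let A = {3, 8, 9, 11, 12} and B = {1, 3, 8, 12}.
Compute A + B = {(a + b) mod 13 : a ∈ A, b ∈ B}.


Work in Z/13Z: reduce every sum a + b modulo 13.
Enumerate all 20 pairs:
a = 3: 3+1=4, 3+3=6, 3+8=11, 3+12=2
a = 8: 8+1=9, 8+3=11, 8+8=3, 8+12=7
a = 9: 9+1=10, 9+3=12, 9+8=4, 9+12=8
a = 11: 11+1=12, 11+3=1, 11+8=6, 11+12=10
a = 12: 12+1=0, 12+3=2, 12+8=7, 12+12=11
Distinct residues collected: {0, 1, 2, 3, 4, 6, 7, 8, 9, 10, 11, 12}
|A + B| = 12 (out of 13 total residues).

A + B = {0, 1, 2, 3, 4, 6, 7, 8, 9, 10, 11, 12}


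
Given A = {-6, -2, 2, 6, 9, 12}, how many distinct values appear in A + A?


A + A = {a + a' : a, a' ∈ A}; |A| = 6.
General bounds: 2|A| - 1 ≤ |A + A| ≤ |A|(|A|+1)/2, i.e. 11 ≤ |A + A| ≤ 21.
Lower bound 2|A|-1 is attained iff A is an arithmetic progression.
Enumerate sums a + a' for a ≤ a' (symmetric, so this suffices):
a = -6: -6+-6=-12, -6+-2=-8, -6+2=-4, -6+6=0, -6+9=3, -6+12=6
a = -2: -2+-2=-4, -2+2=0, -2+6=4, -2+9=7, -2+12=10
a = 2: 2+2=4, 2+6=8, 2+9=11, 2+12=14
a = 6: 6+6=12, 6+9=15, 6+12=18
a = 9: 9+9=18, 9+12=21
a = 12: 12+12=24
Distinct sums: {-12, -8, -4, 0, 3, 4, 6, 7, 8, 10, 11, 12, 14, 15, 18, 21, 24}
|A + A| = 17

|A + A| = 17


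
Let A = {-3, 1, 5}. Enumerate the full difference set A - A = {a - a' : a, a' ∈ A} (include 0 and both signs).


A - A = {a - a' : a, a' ∈ A}.
Compute a - a' for each ordered pair (a, a'):
a = -3: -3--3=0, -3-1=-4, -3-5=-8
a = 1: 1--3=4, 1-1=0, 1-5=-4
a = 5: 5--3=8, 5-1=4, 5-5=0
Collecting distinct values (and noting 0 appears from a-a):
A - A = {-8, -4, 0, 4, 8}
|A - A| = 5

A - A = {-8, -4, 0, 4, 8}


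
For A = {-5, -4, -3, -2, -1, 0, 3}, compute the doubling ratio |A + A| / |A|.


|A| = 7.
Compute A + A by enumerating all 49 pairs.
A + A = {-10, -9, -8, -7, -6, -5, -4, -3, -2, -1, 0, 1, 2, 3, 6}, so |A + A| = 15.
K = |A + A| / |A| = 15/7 (already in lowest terms) ≈ 2.1429.
Reference: AP of size 7 gives K = 13/7 ≈ 1.8571; a fully generic set of size 7 gives K ≈ 4.0000.

|A| = 7, |A + A| = 15, K = 15/7.


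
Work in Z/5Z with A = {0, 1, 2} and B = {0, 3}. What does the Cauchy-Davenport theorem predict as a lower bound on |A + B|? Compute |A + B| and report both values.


Cauchy-Davenport: |A + B| ≥ min(p, |A| + |B| - 1) for A, B nonempty in Z/pZ.
|A| = 3, |B| = 2, p = 5.
CD lower bound = min(5, 3 + 2 - 1) = min(5, 4) = 4.
Compute A + B mod 5 directly:
a = 0: 0+0=0, 0+3=3
a = 1: 1+0=1, 1+3=4
a = 2: 2+0=2, 2+3=0
A + B = {0, 1, 2, 3, 4}, so |A + B| = 5.
Verify: 5 ≥ 4? Yes ✓.

CD lower bound = 4, actual |A + B| = 5.


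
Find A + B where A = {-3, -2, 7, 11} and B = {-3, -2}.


A + B = {a + b : a ∈ A, b ∈ B}.
Enumerate all |A|·|B| = 4·2 = 8 pairs (a, b) and collect distinct sums.
a = -3: -3+-3=-6, -3+-2=-5
a = -2: -2+-3=-5, -2+-2=-4
a = 7: 7+-3=4, 7+-2=5
a = 11: 11+-3=8, 11+-2=9
Collecting distinct sums: A + B = {-6, -5, -4, 4, 5, 8, 9}
|A + B| = 7

A + B = {-6, -5, -4, 4, 5, 8, 9}


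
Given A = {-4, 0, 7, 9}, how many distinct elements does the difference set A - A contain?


A - A = {a - a' : a, a' ∈ A}; |A| = 4.
Bounds: 2|A|-1 ≤ |A - A| ≤ |A|² - |A| + 1, i.e. 7 ≤ |A - A| ≤ 13.
Note: 0 ∈ A - A always (from a - a). The set is symmetric: if d ∈ A - A then -d ∈ A - A.
Enumerate nonzero differences d = a - a' with a > a' (then include -d):
Positive differences: {2, 4, 7, 9, 11, 13}
Full difference set: {0} ∪ (positive diffs) ∪ (negative diffs).
|A - A| = 1 + 2·6 = 13 (matches direct enumeration: 13).

|A - A| = 13


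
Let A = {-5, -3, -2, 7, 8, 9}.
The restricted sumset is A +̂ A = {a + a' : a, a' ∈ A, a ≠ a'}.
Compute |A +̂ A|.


Restricted sumset: A +̂ A = {a + a' : a ∈ A, a' ∈ A, a ≠ a'}.
Equivalently, take A + A and drop any sum 2a that is achievable ONLY as a + a for a ∈ A (i.e. sums representable only with equal summands).
Enumerate pairs (a, a') with a < a' (symmetric, so each unordered pair gives one sum; this covers all a ≠ a'):
  -5 + -3 = -8
  -5 + -2 = -7
  -5 + 7 = 2
  -5 + 8 = 3
  -5 + 9 = 4
  -3 + -2 = -5
  -3 + 7 = 4
  -3 + 8 = 5
  -3 + 9 = 6
  -2 + 7 = 5
  -2 + 8 = 6
  -2 + 9 = 7
  7 + 8 = 15
  7 + 9 = 16
  8 + 9 = 17
Collected distinct sums: {-8, -7, -5, 2, 3, 4, 5, 6, 7, 15, 16, 17}
|A +̂ A| = 12
(Reference bound: |A +̂ A| ≥ 2|A| - 3 for |A| ≥ 2, with |A| = 6 giving ≥ 9.)

|A +̂ A| = 12


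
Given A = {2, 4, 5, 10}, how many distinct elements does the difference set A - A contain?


A - A = {a - a' : a, a' ∈ A}; |A| = 4.
Bounds: 2|A|-1 ≤ |A - A| ≤ |A|² - |A| + 1, i.e. 7 ≤ |A - A| ≤ 13.
Note: 0 ∈ A - A always (from a - a). The set is symmetric: if d ∈ A - A then -d ∈ A - A.
Enumerate nonzero differences d = a - a' with a > a' (then include -d):
Positive differences: {1, 2, 3, 5, 6, 8}
Full difference set: {0} ∪ (positive diffs) ∪ (negative diffs).
|A - A| = 1 + 2·6 = 13 (matches direct enumeration: 13).

|A - A| = 13


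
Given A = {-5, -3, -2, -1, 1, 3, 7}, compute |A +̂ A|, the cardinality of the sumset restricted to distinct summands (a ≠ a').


Restricted sumset: A +̂ A = {a + a' : a ∈ A, a' ∈ A, a ≠ a'}.
Equivalently, take A + A and drop any sum 2a that is achievable ONLY as a + a for a ∈ A (i.e. sums representable only with equal summands).
Enumerate pairs (a, a') with a < a' (symmetric, so each unordered pair gives one sum; this covers all a ≠ a'):
  -5 + -3 = -8
  -5 + -2 = -7
  -5 + -1 = -6
  -5 + 1 = -4
  -5 + 3 = -2
  -5 + 7 = 2
  -3 + -2 = -5
  -3 + -1 = -4
  -3 + 1 = -2
  -3 + 3 = 0
  -3 + 7 = 4
  -2 + -1 = -3
  -2 + 1 = -1
  -2 + 3 = 1
  -2 + 7 = 5
  -1 + 1 = 0
  -1 + 3 = 2
  -1 + 7 = 6
  1 + 3 = 4
  1 + 7 = 8
  3 + 7 = 10
Collected distinct sums: {-8, -7, -6, -5, -4, -3, -2, -1, 0, 1, 2, 4, 5, 6, 8, 10}
|A +̂ A| = 16
(Reference bound: |A +̂ A| ≥ 2|A| - 3 for |A| ≥ 2, with |A| = 7 giving ≥ 11.)

|A +̂ A| = 16


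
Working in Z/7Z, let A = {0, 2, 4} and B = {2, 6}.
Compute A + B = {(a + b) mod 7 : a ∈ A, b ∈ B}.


Work in Z/7Z: reduce every sum a + b modulo 7.
Enumerate all 6 pairs:
a = 0: 0+2=2, 0+6=6
a = 2: 2+2=4, 2+6=1
a = 4: 4+2=6, 4+6=3
Distinct residues collected: {1, 2, 3, 4, 6}
|A + B| = 5 (out of 7 total residues).

A + B = {1, 2, 3, 4, 6}


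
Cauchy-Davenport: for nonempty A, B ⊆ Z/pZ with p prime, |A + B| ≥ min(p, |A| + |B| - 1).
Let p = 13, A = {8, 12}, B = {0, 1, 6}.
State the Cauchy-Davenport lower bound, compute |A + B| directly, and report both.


Cauchy-Davenport: |A + B| ≥ min(p, |A| + |B| - 1) for A, B nonempty in Z/pZ.
|A| = 2, |B| = 3, p = 13.
CD lower bound = min(13, 2 + 3 - 1) = min(13, 4) = 4.
Compute A + B mod 13 directly:
a = 8: 8+0=8, 8+1=9, 8+6=1
a = 12: 12+0=12, 12+1=0, 12+6=5
A + B = {0, 1, 5, 8, 9, 12}, so |A + B| = 6.
Verify: 6 ≥ 4? Yes ✓.

CD lower bound = 4, actual |A + B| = 6.


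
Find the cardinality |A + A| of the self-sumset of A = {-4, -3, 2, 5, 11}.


A + A = {a + a' : a, a' ∈ A}; |A| = 5.
General bounds: 2|A| - 1 ≤ |A + A| ≤ |A|(|A|+1)/2, i.e. 9 ≤ |A + A| ≤ 15.
Lower bound 2|A|-1 is attained iff A is an arithmetic progression.
Enumerate sums a + a' for a ≤ a' (symmetric, so this suffices):
a = -4: -4+-4=-8, -4+-3=-7, -4+2=-2, -4+5=1, -4+11=7
a = -3: -3+-3=-6, -3+2=-1, -3+5=2, -3+11=8
a = 2: 2+2=4, 2+5=7, 2+11=13
a = 5: 5+5=10, 5+11=16
a = 11: 11+11=22
Distinct sums: {-8, -7, -6, -2, -1, 1, 2, 4, 7, 8, 10, 13, 16, 22}
|A + A| = 14

|A + A| = 14


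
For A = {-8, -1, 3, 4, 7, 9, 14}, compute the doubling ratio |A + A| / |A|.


|A| = 7.
Compute A + A by enumerating all 49 pairs.
A + A = {-16, -9, -5, -4, -2, -1, 1, 2, 3, 6, 7, 8, 10, 11, 12, 13, 14, 16, 17, 18, 21, 23, 28}, so |A + A| = 23.
K = |A + A| / |A| = 23/7 (already in lowest terms) ≈ 3.2857.
Reference: AP of size 7 gives K = 13/7 ≈ 1.8571; a fully generic set of size 7 gives K ≈ 4.0000.

|A| = 7, |A + A| = 23, K = 23/7.


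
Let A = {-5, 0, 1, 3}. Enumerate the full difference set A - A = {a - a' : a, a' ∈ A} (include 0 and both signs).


A - A = {a - a' : a, a' ∈ A}.
Compute a - a' for each ordered pair (a, a'):
a = -5: -5--5=0, -5-0=-5, -5-1=-6, -5-3=-8
a = 0: 0--5=5, 0-0=0, 0-1=-1, 0-3=-3
a = 1: 1--5=6, 1-0=1, 1-1=0, 1-3=-2
a = 3: 3--5=8, 3-0=3, 3-1=2, 3-3=0
Collecting distinct values (and noting 0 appears from a-a):
A - A = {-8, -6, -5, -3, -2, -1, 0, 1, 2, 3, 5, 6, 8}
|A - A| = 13

A - A = {-8, -6, -5, -3, -2, -1, 0, 1, 2, 3, 5, 6, 8}
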